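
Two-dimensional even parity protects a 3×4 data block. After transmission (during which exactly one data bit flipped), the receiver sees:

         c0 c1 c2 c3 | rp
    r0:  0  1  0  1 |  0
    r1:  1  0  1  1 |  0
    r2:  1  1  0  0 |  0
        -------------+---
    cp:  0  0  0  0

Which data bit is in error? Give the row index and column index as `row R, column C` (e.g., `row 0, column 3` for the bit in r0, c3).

row 1, column 2

Recompute each row's even parity and compare to rp:
  r0: data parity 0, sent rp 0 → ok
  r1: data parity 1, sent rp 0 → mismatch
  r2: data parity 0, sent rp 0 → ok
Recompute each column's even parity and compare to cp:
  c0: data parity 0, sent cp 0 → ok
  c1: data parity 0, sent cp 0 → ok
  c2: data parity 1, sent cp 0 → mismatch
  c3: data parity 0, sent cp 0 → ok
Exactly one row (r1) and one column (c2) fail → the flipped bit is at their intersection.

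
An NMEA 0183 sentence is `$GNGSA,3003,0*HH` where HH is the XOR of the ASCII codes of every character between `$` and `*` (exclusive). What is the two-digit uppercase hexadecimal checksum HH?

XOR the ASCII codes of the payload characters:
  'G' = 0x47 → acc = 0x47
  'N' = 0x4E → acc = 0x09
  'G' = 0x47 → acc = 0x4E
  'S' = 0x53 → acc = 0x1D
  'A' = 0x41 → acc = 0x5C
  ',' = 0x2C → acc = 0x70
  '3' = 0x33 → acc = 0x43
  '0' = 0x30 → acc = 0x73
  '0' = 0x30 → acc = 0x43
  '3' = 0x33 → acc = 0x70
  ',' = 0x2C → acc = 0x5C
  '0' = 0x30 → acc = 0x6C
Checksum = 0x6C.

6C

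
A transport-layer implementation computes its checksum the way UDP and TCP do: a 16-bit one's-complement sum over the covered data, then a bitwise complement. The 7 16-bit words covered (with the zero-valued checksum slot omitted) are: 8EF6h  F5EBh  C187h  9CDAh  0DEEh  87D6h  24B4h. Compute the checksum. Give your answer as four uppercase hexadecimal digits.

6242

One's-complement addition (fold any carry out of bit 15 back into bit 0):
  0x8EF6 + 0xF5EB = 0x184E1 → wrap carry → 0x84E2
  0x84E2 + 0xC187 = 0x14669 → wrap carry → 0x466A
  0x466A + 0x9CDA = 0x0E344
  0xE344 + 0x0DEE = 0x0F132
  0xF132 + 0x87D6 = 0x17908 → wrap carry → 0x7909
  0x7909 + 0x24B4 = 0x09DBD
One's-complement sum = 0x9DBD.
Checksum = ~0x9DBD & 0xFFFF = 0x6242.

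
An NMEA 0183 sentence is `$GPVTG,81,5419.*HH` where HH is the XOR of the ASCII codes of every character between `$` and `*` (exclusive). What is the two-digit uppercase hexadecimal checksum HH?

XOR the ASCII codes of the payload characters:
  'G' = 0x47 → acc = 0x47
  'P' = 0x50 → acc = 0x17
  'V' = 0x56 → acc = 0x41
  'T' = 0x54 → acc = 0x15
  'G' = 0x47 → acc = 0x52
  ',' = 0x2C → acc = 0x7E
  '8' = 0x38 → acc = 0x46
  '1' = 0x31 → acc = 0x77
  ',' = 0x2C → acc = 0x5B
  '5' = 0x35 → acc = 0x6E
  '4' = 0x34 → acc = 0x5A
  '1' = 0x31 → acc = 0x6B
  '9' = 0x39 → acc = 0x52
  '.' = 0x2E → acc = 0x7C
Checksum = 0x7C.

7C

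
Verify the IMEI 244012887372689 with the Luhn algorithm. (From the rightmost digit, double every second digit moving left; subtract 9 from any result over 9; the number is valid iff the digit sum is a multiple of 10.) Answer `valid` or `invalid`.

From the right, keep odd positions and double even positions (subtract 9 from any doubled value over 9):
  doubled (positions 2,4,...): 7 4 6 7 4 0 8 → sum 36
  kept (positions 1,3,...): 9 6 7 7 8 1 4 2 → sum 44
Total = 80.
80 mod 10 = 0, so the number is valid.

valid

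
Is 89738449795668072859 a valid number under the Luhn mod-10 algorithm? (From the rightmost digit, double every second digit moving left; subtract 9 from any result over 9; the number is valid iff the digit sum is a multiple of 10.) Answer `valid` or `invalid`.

invalid

From the right, keep odd positions and double even positions (subtract 9 from any doubled value over 9):
  doubled (positions 2,4,...): 1 4 0 3 1 5 8 7 5 7 → sum 41
  kept (positions 1,3,...): 9 8 7 8 6 9 9 4 3 9 → sum 72
Total = 113.
113 mod 10 = 3, so the number is invalid.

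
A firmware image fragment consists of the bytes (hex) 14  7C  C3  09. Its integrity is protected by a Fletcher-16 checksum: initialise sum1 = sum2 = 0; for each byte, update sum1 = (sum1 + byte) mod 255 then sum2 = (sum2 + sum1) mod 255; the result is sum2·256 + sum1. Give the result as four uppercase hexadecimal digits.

565D

Running sums (mod 255):
  after byte 0 (14): sum1=20, sum2=20
  after byte 1 (7C): sum1=144, sum2=164
  after byte 2 (C3): sum1=84, sum2=248
  after byte 3 (09): sum1=93, sum2=86
Checksum = sum2·256 + sum1 = 86·256 + 93 = 22109 = 0x565D.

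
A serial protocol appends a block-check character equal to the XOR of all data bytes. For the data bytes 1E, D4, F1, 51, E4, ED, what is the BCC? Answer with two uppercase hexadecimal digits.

XOR the bytes together:
  start with 0x1E
  0x1E ⊕ 0xD4 = 0xCA
  0xCA ⊕ 0xF1 = 0x3B
  0x3B ⊕ 0x51 = 0x6A
  0x6A ⊕ 0xE4 = 0x8E
  0x8E ⊕ 0xED = 0x63

63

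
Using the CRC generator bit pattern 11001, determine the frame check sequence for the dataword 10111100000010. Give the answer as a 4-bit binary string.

Append 4 zeros: 101111000000100000. Divide by 11001 (XOR where the leading bit is 1):
  pos 0: 10111 XOR 11001 = 01110
  pos 1: 11101 XOR 11001 = 00100
  pos 3: 10000 XOR 11001 = 01001
  pos 4: 10010 XOR 11001 = 01011
  pos 5: 10110 XOR 11001 = 01111
  pos 6: 11110 XOR 11001 = 00111
  pos 8: 11101 XOR 11001 = 00100
  pos 10: 10000 XOR 11001 = 01001
  pos 11: 10010 XOR 11001 = 01011
  pos 12: 10110 XOR 11001 = 01111
  pos 13: 11110 XOR 11001 = 00111
Remainder (last 4 bits) = 0111. This is the CRC / FCS.

0111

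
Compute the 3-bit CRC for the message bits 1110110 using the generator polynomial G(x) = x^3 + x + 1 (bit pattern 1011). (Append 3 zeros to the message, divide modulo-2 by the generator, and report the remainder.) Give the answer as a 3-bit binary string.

110

Append 3 zeros: 1110110000. Divide by 1011 (XOR where the leading bit is 1):
  pos 0: 1110 XOR 1011 = 0101
  pos 1: 1011 XOR 1011 = 0000
  pos 5: 1000 XOR 1011 = 0011
Remainder (last 3 bits) = 110. This is the CRC / FCS.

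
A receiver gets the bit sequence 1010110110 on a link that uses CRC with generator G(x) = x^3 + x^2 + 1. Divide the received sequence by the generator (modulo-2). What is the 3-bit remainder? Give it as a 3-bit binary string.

111

Modulo-2 division of 1010110110 by 1101:
  pos 0: 1010 XOR 1101 = 0111
  pos 1: 1111 XOR 1101 = 0010
  pos 3: 1010 XOR 1101 = 0111
  pos 4: 1111 XOR 1101 = 0010
  pos 6: 1010 XOR 1101 = 0111
Remainder = 111 (nonzero — an error is detected).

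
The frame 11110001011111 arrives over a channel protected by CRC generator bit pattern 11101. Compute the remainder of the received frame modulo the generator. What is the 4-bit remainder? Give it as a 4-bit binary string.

0000

Modulo-2 division of 11110001011111 by 11101:
  pos 0: 11110 XOR 11101 = 00011
  pos 3: 11001 XOR 11101 = 00100
  pos 5: 10001 XOR 11101 = 01100
  pos 6: 11001 XOR 11101 = 00100
  pos 8: 10011 XOR 11101 = 01110
  pos 9: 11101 XOR 11101 = 00000
Remainder = 0000 (zero — the frame passes the CRC check).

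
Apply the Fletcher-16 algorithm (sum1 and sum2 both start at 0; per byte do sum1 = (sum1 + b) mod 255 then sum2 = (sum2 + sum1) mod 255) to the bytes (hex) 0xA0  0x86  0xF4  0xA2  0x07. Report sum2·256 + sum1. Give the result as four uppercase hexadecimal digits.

Running sums (mod 255):
  after byte 0 (0xA0): sum1=160, sum2=160
  after byte 1 (0x86): sum1=39, sum2=199
  after byte 2 (0xF4): sum1=28, sum2=227
  after byte 3 (0xA2): sum1=190, sum2=162
  after byte 4 (0x07): sum1=197, sum2=104
Checksum = sum2·256 + sum1 = 104·256 + 197 = 26821 = 0x68C5.

68C5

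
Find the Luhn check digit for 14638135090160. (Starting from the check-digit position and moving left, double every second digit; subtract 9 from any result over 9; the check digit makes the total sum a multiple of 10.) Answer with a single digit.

8

Partial digits right→left: 0 6 1 0 9 0 5 3 1 8 3 6 4 1
Double every second digit counting from the check-digit position (so the 1st, 3rd, 5th, ... of the partial from the right).
  doubled (with −9 where >9): 0 2 9 1 2 6 8 → sum 28
  kept as-is: 6 0 0 3 8 6 1 → sum 24
Total = 28 + 24 = 52.
Check digit = (10 − (52 mod 10)) mod 10 = 8.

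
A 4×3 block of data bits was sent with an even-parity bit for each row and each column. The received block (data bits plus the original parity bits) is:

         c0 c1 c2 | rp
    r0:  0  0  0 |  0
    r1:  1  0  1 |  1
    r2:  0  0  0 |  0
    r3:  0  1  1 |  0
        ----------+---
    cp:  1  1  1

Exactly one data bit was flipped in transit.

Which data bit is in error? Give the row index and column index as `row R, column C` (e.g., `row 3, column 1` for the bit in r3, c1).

Recompute each row's even parity and compare to rp:
  r0: data parity 0, sent rp 0 → ok
  r1: data parity 0, sent rp 1 → mismatch
  r2: data parity 0, sent rp 0 → ok
  r3: data parity 0, sent rp 0 → ok
Recompute each column's even parity and compare to cp:
  c0: data parity 1, sent cp 1 → ok
  c1: data parity 1, sent cp 1 → ok
  c2: data parity 0, sent cp 1 → mismatch
Exactly one row (r1) and one column (c2) fail → the flipped bit is at their intersection.

row 1, column 2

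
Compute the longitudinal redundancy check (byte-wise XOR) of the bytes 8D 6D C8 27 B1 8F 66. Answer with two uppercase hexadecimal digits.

XOR the bytes together:
  start with 0x8D
  0x8D ⊕ 0x6D = 0xE0
  0xE0 ⊕ 0xC8 = 0x28
  0x28 ⊕ 0x27 = 0x0F
  0x0F ⊕ 0xB1 = 0xBE
  0xBE ⊕ 0x8F = 0x31
  0x31 ⊕ 0x66 = 0x57

57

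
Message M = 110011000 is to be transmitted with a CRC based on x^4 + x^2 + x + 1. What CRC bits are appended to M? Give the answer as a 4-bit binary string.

Append 4 zeros: 1100110000000. Divide by 10111 (XOR where the leading bit is 1):
  pos 0: 11001 XOR 10111 = 01110
  pos 1: 11101 XOR 10111 = 01010
  pos 2: 10100 XOR 10111 = 00011
  pos 5: 11000 XOR 10111 = 01111
  pos 6: 11110 XOR 10111 = 01001
  pos 7: 10010 XOR 10111 = 00101
Remainder (last 4 bits) = 1010. This is the CRC / FCS.

1010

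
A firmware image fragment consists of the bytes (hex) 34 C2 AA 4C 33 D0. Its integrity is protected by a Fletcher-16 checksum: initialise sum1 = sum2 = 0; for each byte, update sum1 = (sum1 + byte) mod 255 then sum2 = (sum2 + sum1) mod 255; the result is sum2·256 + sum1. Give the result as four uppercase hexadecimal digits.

CDF1

Running sums (mod 255):
  after byte 0 (34): sum1=52, sum2=52
  after byte 1 (C2): sum1=246, sum2=43
  after byte 2 (AA): sum1=161, sum2=204
  after byte 3 (4C): sum1=237, sum2=186
  after byte 4 (33): sum1=33, sum2=219
  after byte 5 (D0): sum1=241, sum2=205
Checksum = sum2·256 + sum1 = 205·256 + 241 = 52721 = 0xCDF1.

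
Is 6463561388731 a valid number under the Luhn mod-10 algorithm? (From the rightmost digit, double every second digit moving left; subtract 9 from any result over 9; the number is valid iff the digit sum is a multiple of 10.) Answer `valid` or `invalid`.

valid

From the right, keep odd positions and double even positions (subtract 9 from any doubled value over 9):
  doubled (positions 2,4,...): 6 7 6 3 6 8 → sum 36
  kept (positions 1,3,...): 1 7 8 1 5 6 6 → sum 34
Total = 70.
70 mod 10 = 0, so the number is valid.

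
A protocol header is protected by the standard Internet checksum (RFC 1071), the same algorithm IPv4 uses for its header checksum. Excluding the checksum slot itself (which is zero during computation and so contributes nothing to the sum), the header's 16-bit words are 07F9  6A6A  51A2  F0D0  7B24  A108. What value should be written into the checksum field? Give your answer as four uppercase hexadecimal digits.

2EFC

One's-complement addition (fold any carry out of bit 15 back into bit 0):
  0x07F9 + 0x6A6A = 0x07263
  0x7263 + 0x51A2 = 0x0C405
  0xC405 + 0xF0D0 = 0x1B4D5 → wrap carry → 0xB4D6
  0xB4D6 + 0x7B24 = 0x12FFA → wrap carry → 0x2FFB
  0x2FFB + 0xA108 = 0x0D103
One's-complement sum = 0xD103.
Checksum = ~0xD103 & 0xFFFF = 0x2EFC.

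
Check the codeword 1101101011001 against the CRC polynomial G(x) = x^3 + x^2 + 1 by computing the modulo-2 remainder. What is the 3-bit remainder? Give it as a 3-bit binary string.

Modulo-2 division of 1101101011001 by 1101:
  pos 0: 1101 XOR 1101 = 0000
  pos 4: 1010 XOR 1101 = 0111
  pos 5: 1111 XOR 1101 = 0010
  pos 7: 1010 XOR 1101 = 0111
  pos 8: 1110 XOR 1101 = 0011
Remainder = 111 (nonzero — an error is detected).

111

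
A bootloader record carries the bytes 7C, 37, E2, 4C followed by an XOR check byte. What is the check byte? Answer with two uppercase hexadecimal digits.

E5

XOR the bytes together:
  start with 0x7C
  0x7C ⊕ 0x37 = 0x4B
  0x4B ⊕ 0xE2 = 0xA9
  0xA9 ⊕ 0x4C = 0xE5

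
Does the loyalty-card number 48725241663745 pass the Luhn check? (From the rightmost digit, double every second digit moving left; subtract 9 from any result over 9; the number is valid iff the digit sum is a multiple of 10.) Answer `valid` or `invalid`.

From the right, keep odd positions and double even positions (subtract 9 from any doubled value over 9):
  doubled (positions 2,4,...): 8 6 3 8 1 5 8 → sum 39
  kept (positions 1,3,...): 5 7 6 1 2 2 8 → sum 31
Total = 70.
70 mod 10 = 0, so the number is valid.

valid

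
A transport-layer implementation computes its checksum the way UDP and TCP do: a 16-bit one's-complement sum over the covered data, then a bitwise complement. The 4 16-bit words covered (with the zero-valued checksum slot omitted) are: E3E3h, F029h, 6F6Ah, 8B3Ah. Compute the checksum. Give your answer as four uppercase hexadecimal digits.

314D

One's-complement addition (fold any carry out of bit 15 back into bit 0):
  0xE3E3 + 0xF029 = 0x1D40C → wrap carry → 0xD40D
  0xD40D + 0x6F6A = 0x14377 → wrap carry → 0x4378
  0x4378 + 0x8B3A = 0x0CEB2
One's-complement sum = 0xCEB2.
Checksum = ~0xCEB2 & 0xFFFF = 0x314D.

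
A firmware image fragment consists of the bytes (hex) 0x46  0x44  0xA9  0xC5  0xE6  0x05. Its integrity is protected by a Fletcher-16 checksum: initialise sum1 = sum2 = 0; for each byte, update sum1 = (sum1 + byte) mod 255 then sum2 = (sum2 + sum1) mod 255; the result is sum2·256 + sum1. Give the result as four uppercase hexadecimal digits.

C5E5

Running sums (mod 255):
  after byte 0 (0x46): sum1=70, sum2=70
  after byte 1 (0x44): sum1=138, sum2=208
  after byte 2 (0xA9): sum1=52, sum2=5
  after byte 3 (0xC5): sum1=249, sum2=254
  after byte 4 (0xE6): sum1=224, sum2=223
  after byte 5 (0x05): sum1=229, sum2=197
Checksum = sum2·256 + sum1 = 197·256 + 229 = 50661 = 0xC5E5.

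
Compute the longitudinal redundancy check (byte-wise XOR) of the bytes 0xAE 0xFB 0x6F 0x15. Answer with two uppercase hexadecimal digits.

XOR the bytes together:
  start with 0xAE
  0xAE ⊕ 0xFB = 0x55
  0x55 ⊕ 0x6F = 0x3A
  0x3A ⊕ 0x15 = 0x2F

2F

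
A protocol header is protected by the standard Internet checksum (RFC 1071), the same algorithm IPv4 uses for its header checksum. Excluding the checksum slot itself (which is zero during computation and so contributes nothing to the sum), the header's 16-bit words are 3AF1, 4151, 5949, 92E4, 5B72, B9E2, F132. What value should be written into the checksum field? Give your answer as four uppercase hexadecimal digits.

One's-complement addition (fold any carry out of bit 15 back into bit 0):
  0x3AF1 + 0x4151 = 0x07C42
  0x7C42 + 0x5949 = 0x0D58B
  0xD58B + 0x92E4 = 0x1686F → wrap carry → 0x6870
  0x6870 + 0x5B72 = 0x0C3E2
  0xC3E2 + 0xB9E2 = 0x17DC4 → wrap carry → 0x7DC5
  0x7DC5 + 0xF132 = 0x16EF7 → wrap carry → 0x6EF8
One's-complement sum = 0x6EF8.
Checksum = ~0x6EF8 & 0xFFFF = 0x9107.

9107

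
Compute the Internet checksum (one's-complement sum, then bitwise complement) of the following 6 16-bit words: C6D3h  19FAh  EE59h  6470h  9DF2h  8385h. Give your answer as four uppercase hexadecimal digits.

One's-complement addition (fold any carry out of bit 15 back into bit 0):
  0xC6D3 + 0x19FA = 0x0E0CD
  0xE0CD + 0xEE59 = 0x1CF26 → wrap carry → 0xCF27
  0xCF27 + 0x6470 = 0x13397 → wrap carry → 0x3398
  0x3398 + 0x9DF2 = 0x0D18A
  0xD18A + 0x8385 = 0x1550F → wrap carry → 0x5510
One's-complement sum = 0x5510.
Checksum = ~0x5510 & 0xFFFF = 0xAAEF.

AAEF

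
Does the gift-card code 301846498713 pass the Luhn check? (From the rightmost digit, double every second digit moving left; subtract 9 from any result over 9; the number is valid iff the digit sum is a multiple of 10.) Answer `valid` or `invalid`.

invalid

From the right, keep odd positions and double even positions (subtract 9 from any doubled value over 9):
  doubled (positions 2,4,...): 2 7 8 8 2 6 → sum 33
  kept (positions 1,3,...): 3 7 9 6 8 0 → sum 33
Total = 66.
66 mod 10 = 6, so the number is invalid.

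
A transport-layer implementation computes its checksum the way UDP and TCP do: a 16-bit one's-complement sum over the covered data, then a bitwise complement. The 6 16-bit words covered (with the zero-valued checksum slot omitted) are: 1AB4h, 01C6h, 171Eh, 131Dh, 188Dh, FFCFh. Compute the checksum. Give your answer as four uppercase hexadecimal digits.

One's-complement addition (fold any carry out of bit 15 back into bit 0):
  0x1AB4 + 0x01C6 = 0x01C7A
  0x1C7A + 0x171E = 0x03398
  0x3398 + 0x131D = 0x046B5
  0x46B5 + 0x188D = 0x05F42
  0x5F42 + 0xFFCF = 0x15F11 → wrap carry → 0x5F12
One's-complement sum = 0x5F12.
Checksum = ~0x5F12 & 0xFFFF = 0xA0ED.

A0ED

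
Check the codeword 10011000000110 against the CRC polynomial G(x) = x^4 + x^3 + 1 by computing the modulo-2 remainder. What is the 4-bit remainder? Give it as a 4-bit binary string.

Modulo-2 division of 10011000000110 by 11001:
  pos 0: 10011 XOR 11001 = 01010
  pos 1: 10100 XOR 11001 = 01101
  pos 2: 11010 XOR 11001 = 00011
  pos 5: 11000 XOR 11001 = 00001
  pos 9: 10110 XOR 11001 = 01111
Remainder = 1111 (nonzero — an error is detected).

1111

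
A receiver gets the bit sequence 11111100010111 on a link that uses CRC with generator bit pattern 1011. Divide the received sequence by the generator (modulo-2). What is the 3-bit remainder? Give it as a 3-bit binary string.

Modulo-2 division of 11111100010111 by 1011:
  pos 0: 1111 XOR 1011 = 0100
  pos 1: 1001 XOR 1011 = 0010
  pos 3: 1010 XOR 1011 = 0001
  pos 6: 1001 XOR 1011 = 0010
  pos 8: 1001 XOR 1011 = 0010
  pos 10: 1011 XOR 1011 = 0000
Remainder = 000 (zero — the frame passes the CRC check).

000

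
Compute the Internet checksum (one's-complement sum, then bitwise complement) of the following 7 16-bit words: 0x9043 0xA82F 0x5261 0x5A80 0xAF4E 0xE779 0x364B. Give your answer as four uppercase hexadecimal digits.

4D97

One's-complement addition (fold any carry out of bit 15 back into bit 0):
  0x9043 + 0xA82F = 0x13872 → wrap carry → 0x3873
  0x3873 + 0x5261 = 0x08AD4
  0x8AD4 + 0x5A80 = 0x0E554
  0xE554 + 0xAF4E = 0x194A2 → wrap carry → 0x94A3
  0x94A3 + 0xE779 = 0x17C1C → wrap carry → 0x7C1D
  0x7C1D + 0x364B = 0x0B268
One's-complement sum = 0xB268.
Checksum = ~0xB268 & 0xFFFF = 0x4D97.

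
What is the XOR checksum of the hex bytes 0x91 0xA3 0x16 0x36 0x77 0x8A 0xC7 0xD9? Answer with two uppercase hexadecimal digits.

F1

XOR the bytes together:
  start with 0x91
  0x91 ⊕ 0xA3 = 0x32
  0x32 ⊕ 0x16 = 0x24
  0x24 ⊕ 0x36 = 0x12
  0x12 ⊕ 0x77 = 0x65
  0x65 ⊕ 0x8A = 0xEF
  0xEF ⊕ 0xC7 = 0x28
  0x28 ⊕ 0xD9 = 0xF1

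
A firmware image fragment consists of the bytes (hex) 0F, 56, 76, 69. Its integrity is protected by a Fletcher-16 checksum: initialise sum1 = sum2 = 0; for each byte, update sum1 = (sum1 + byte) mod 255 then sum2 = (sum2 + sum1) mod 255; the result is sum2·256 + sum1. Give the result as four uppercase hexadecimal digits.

Running sums (mod 255):
  after byte 0 (0F): sum1=15, sum2=15
  after byte 1 (56): sum1=101, sum2=116
  after byte 2 (76): sum1=219, sum2=80
  after byte 3 (69): sum1=69, sum2=149
Checksum = sum2·256 + sum1 = 149·256 + 69 = 38213 = 0x9545.

9545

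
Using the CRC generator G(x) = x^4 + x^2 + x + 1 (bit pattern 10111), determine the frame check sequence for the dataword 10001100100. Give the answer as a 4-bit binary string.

0110

Append 4 zeros: 100011001000000. Divide by 10111 (XOR where the leading bit is 1):
  pos 0: 10001 XOR 10111 = 00110
  pos 2: 11010 XOR 10111 = 01101
  pos 3: 11010 XOR 10111 = 01101
  pos 4: 11011 XOR 10111 = 01100
  pos 5: 11000 XOR 10111 = 01111
  pos 6: 11110 XOR 10111 = 01001
  pos 7: 10010 XOR 10111 = 00101
  pos 9: 10100 XOR 10111 = 00011
Remainder (last 4 bits) = 0110. This is the CRC / FCS.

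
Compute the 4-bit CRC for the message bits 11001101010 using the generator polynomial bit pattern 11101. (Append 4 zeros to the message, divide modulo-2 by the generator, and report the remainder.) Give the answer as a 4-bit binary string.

Append 4 zeros: 110011010100000. Divide by 11101 (XOR where the leading bit is 1):
  pos 0: 11001 XOR 11101 = 00100
  pos 2: 10010 XOR 11101 = 01111
  pos 3: 11111 XOR 11101 = 00010
  pos 6: 10010 XOR 11101 = 01111
  pos 7: 11110 XOR 11101 = 00011
  pos 10: 11000 XOR 11101 = 00101
Remainder (last 4 bits) = 0101. This is the CRC / FCS.

0101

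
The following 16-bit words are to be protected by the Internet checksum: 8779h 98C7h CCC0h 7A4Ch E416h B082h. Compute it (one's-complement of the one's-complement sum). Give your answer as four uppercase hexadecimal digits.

0418

One's-complement addition (fold any carry out of bit 15 back into bit 0):
  0x8779 + 0x98C7 = 0x12040 → wrap carry → 0x2041
  0x2041 + 0xCCC0 = 0x0ED01
  0xED01 + 0x7A4C = 0x1674D → wrap carry → 0x674E
  0x674E + 0xE416 = 0x14B64 → wrap carry → 0x4B65
  0x4B65 + 0xB082 = 0x0FBE7
One's-complement sum = 0xFBE7.
Checksum = ~0xFBE7 & 0xFFFF = 0x0418.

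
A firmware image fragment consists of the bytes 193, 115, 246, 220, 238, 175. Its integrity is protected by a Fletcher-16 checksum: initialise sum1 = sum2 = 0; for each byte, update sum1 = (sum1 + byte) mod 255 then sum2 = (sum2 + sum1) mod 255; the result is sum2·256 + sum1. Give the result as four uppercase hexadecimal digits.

Running sums (mod 255):
  after byte 0 (193): sum1=193, sum2=193
  after byte 1 (115): sum1=53, sum2=246
  after byte 2 (246): sum1=44, sum2=35
  after byte 3 (220): sum1=9, sum2=44
  after byte 4 (238): sum1=247, sum2=36
  after byte 5 (175): sum1=167, sum2=203
Checksum = sum2·256 + sum1 = 203·256 + 167 = 52135 = 0xCBA7.

CBA7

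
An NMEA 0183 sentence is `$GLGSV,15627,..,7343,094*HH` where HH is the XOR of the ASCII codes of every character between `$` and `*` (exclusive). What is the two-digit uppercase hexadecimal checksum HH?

XOR the ASCII codes of the payload characters:
  'G' = 0x47 → acc = 0x47
  'L' = 0x4C → acc = 0x0B
  'G' = 0x47 → acc = 0x4C
  'S' = 0x53 → acc = 0x1F
  'V' = 0x56 → acc = 0x49
  ',' = 0x2C → acc = 0x65
  '1' = 0x31 → acc = 0x54
  '5' = 0x35 → acc = 0x61
  '6' = 0x36 → acc = 0x57
  '2' = 0x32 → acc = 0x65
  '7' = 0x37 → acc = 0x52
  ',' = 0x2C → acc = 0x7E
  '.' = 0x2E → acc = 0x50
  '.' = 0x2E → acc = 0x7E
  ',' = 0x2C → acc = 0x52
  '7' = 0x37 → acc = 0x65
  '3' = 0x33 → acc = 0x56
  '4' = 0x34 → acc = 0x62
  '3' = 0x33 → acc = 0x51
  ',' = 0x2C → acc = 0x7D
  '0' = 0x30 → acc = 0x4D
  '9' = 0x39 → acc = 0x74
  '4' = 0x34 → acc = 0x40
Checksum = 0x40.

40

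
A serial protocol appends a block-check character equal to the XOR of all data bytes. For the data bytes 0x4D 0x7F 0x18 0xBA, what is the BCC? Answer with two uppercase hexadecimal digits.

90

XOR the bytes together:
  start with 0x4D
  0x4D ⊕ 0x7F = 0x32
  0x32 ⊕ 0x18 = 0x2A
  0x2A ⊕ 0xBA = 0x90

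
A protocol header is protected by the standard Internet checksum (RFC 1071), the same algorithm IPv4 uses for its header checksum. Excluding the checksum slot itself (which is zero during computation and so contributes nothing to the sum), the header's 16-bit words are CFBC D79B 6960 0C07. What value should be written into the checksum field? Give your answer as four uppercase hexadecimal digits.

One's-complement addition (fold any carry out of bit 15 back into bit 0):
  0xCFBC + 0xD79B = 0x1A757 → wrap carry → 0xA758
  0xA758 + 0x6960 = 0x110B8 → wrap carry → 0x10B9
  0x10B9 + 0x0C07 = 0x01CC0
One's-complement sum = 0x1CC0.
Checksum = ~0x1CC0 & 0xFFFF = 0xE33F.

E33F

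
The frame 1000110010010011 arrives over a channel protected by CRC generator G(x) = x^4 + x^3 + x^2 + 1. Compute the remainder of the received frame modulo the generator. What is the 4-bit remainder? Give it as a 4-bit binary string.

Modulo-2 division of 1000110010010011 by 11101:
  pos 0: 10001 XOR 11101 = 01100
  pos 1: 11001 XOR 11101 = 00100
  pos 3: 10000 XOR 11101 = 01101
  pos 4: 11011 XOR 11101 = 00110
  pos 6: 11000 XOR 11101 = 00101
  pos 8: 10110 XOR 11101 = 01011
  pos 9: 10110 XOR 11101 = 01011
  pos 10: 10111 XOR 11101 = 01010
  pos 11: 10101 XOR 11101 = 01000
Remainder = 1000 (nonzero — an error is detected).

1000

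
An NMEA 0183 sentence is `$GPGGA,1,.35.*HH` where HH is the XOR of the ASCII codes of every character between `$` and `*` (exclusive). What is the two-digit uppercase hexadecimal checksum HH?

61

XOR the ASCII codes of the payload characters:
  'G' = 0x47 → acc = 0x47
  'P' = 0x50 → acc = 0x17
  'G' = 0x47 → acc = 0x50
  'G' = 0x47 → acc = 0x17
  'A' = 0x41 → acc = 0x56
  ',' = 0x2C → acc = 0x7A
  '1' = 0x31 → acc = 0x4B
  ',' = 0x2C → acc = 0x67
  '.' = 0x2E → acc = 0x49
  '3' = 0x33 → acc = 0x7A
  '5' = 0x35 → acc = 0x4F
  '.' = 0x2E → acc = 0x61
Checksum = 0x61.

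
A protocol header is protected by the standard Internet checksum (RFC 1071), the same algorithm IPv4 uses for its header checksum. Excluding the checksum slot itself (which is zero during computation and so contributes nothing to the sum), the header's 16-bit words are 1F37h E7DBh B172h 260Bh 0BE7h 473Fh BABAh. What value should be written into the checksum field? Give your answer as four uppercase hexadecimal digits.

One's-complement addition (fold any carry out of bit 15 back into bit 0):
  0x1F37 + 0xE7DB = 0x10712 → wrap carry → 0x0713
  0x0713 + 0xB172 = 0x0B885
  0xB885 + 0x260B = 0x0DE90
  0xDE90 + 0x0BE7 = 0x0EA77
  0xEA77 + 0x473F = 0x131B6 → wrap carry → 0x31B7
  0x31B7 + 0xBABA = 0x0EC71
One's-complement sum = 0xEC71.
Checksum = ~0xEC71 & 0xFFFF = 0x138E.

138E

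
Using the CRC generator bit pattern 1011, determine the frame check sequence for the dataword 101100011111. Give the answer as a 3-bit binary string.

Append 3 zeros: 101100011111000. Divide by 1011 (XOR where the leading bit is 1):
  pos 0: 1011 XOR 1011 = 0000
  pos 7: 1111 XOR 1011 = 0100
  pos 8: 1001 XOR 1011 = 0010
  pos 10: 1000 XOR 1011 = 0011
Remainder (last 3 bits) = 110. This is the CRC / FCS.

110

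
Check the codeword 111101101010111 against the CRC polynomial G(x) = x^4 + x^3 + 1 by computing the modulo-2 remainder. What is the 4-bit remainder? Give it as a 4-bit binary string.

1110

Modulo-2 division of 111101101010111 by 11001:
  pos 0: 11110 XOR 11001 = 00111
  pos 2: 11111 XOR 11001 = 00110
  pos 4: 11001 XOR 11001 = 00000
  pos 10: 10111 XOR 11001 = 01110
Remainder = 1110 (nonzero — an error is detected).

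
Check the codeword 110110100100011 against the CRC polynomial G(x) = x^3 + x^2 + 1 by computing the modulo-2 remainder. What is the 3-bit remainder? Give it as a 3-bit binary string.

Modulo-2 division of 110110100100011 by 1101:
  pos 0: 1101 XOR 1101 = 0000
  pos 4: 1010 XOR 1101 = 0111
  pos 5: 1110 XOR 1101 = 0011
  pos 7: 1110 XOR 1101 = 0011
  pos 9: 1100 XOR 1101 = 0001
Remainder = 111 (nonzero — an error is detected).

111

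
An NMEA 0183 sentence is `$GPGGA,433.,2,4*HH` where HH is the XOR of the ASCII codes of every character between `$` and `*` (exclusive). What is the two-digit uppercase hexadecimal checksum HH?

66

XOR the ASCII codes of the payload characters:
  'G' = 0x47 → acc = 0x47
  'P' = 0x50 → acc = 0x17
  'G' = 0x47 → acc = 0x50
  'G' = 0x47 → acc = 0x17
  'A' = 0x41 → acc = 0x56
  ',' = 0x2C → acc = 0x7A
  '4' = 0x34 → acc = 0x4E
  '3' = 0x33 → acc = 0x7D
  '3' = 0x33 → acc = 0x4E
  '.' = 0x2E → acc = 0x60
  ',' = 0x2C → acc = 0x4C
  '2' = 0x32 → acc = 0x7E
  ',' = 0x2C → acc = 0x52
  '4' = 0x34 → acc = 0x66
Checksum = 0x66.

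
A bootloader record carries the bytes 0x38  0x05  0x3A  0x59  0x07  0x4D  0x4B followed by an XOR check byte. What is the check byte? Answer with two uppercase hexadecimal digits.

5F

XOR the bytes together:
  start with 0x38
  0x38 ⊕ 0x05 = 0x3D
  0x3D ⊕ 0x3A = 0x07
  0x07 ⊕ 0x59 = 0x5E
  0x5E ⊕ 0x07 = 0x59
  0x59 ⊕ 0x4D = 0x14
  0x14 ⊕ 0x4B = 0x5F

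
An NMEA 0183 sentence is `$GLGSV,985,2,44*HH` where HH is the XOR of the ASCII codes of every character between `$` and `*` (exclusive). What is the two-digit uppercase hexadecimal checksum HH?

XOR the ASCII codes of the payload characters:
  'G' = 0x47 → acc = 0x47
  'L' = 0x4C → acc = 0x0B
  'G' = 0x47 → acc = 0x4C
  'S' = 0x53 → acc = 0x1F
  'V' = 0x56 → acc = 0x49
  ',' = 0x2C → acc = 0x65
  '9' = 0x39 → acc = 0x5C
  '8' = 0x38 → acc = 0x64
  '5' = 0x35 → acc = 0x51
  ',' = 0x2C → acc = 0x7D
  '2' = 0x32 → acc = 0x4F
  ',' = 0x2C → acc = 0x63
  '4' = 0x34 → acc = 0x57
  '4' = 0x34 → acc = 0x63
Checksum = 0x63.

63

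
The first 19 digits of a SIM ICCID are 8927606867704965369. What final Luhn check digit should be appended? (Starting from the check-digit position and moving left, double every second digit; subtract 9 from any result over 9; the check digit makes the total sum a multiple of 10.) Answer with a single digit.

Partial digits right→left: 9 6 3 5 6 9 4 0 7 7 6 8 6 0 6 7 2 9 8
Double every second digit counting from the check-digit position (so the 1st, 3rd, 5th, ... of the partial from the right).
  doubled (with −9 where >9): 9 6 3 8 5 3 3 3 4 7 → sum 51
  kept as-is: 6 5 9 0 7 8 0 7 9 → sum 51
Total = 51 + 51 = 102.
Check digit = (10 − (102 mod 10)) mod 10 = 8.

8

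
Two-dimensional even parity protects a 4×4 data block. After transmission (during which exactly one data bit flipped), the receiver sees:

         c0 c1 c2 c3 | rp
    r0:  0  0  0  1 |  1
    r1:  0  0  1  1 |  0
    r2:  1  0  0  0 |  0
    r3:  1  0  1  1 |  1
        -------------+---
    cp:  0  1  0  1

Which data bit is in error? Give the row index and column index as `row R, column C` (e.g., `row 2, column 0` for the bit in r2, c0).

Recompute each row's even parity and compare to rp:
  r0: data parity 1, sent rp 1 → ok
  r1: data parity 0, sent rp 0 → ok
  r2: data parity 1, sent rp 0 → mismatch
  r3: data parity 1, sent rp 1 → ok
Recompute each column's even parity and compare to cp:
  c0: data parity 0, sent cp 0 → ok
  c1: data parity 0, sent cp 1 → mismatch
  c2: data parity 0, sent cp 0 → ok
  c3: data parity 1, sent cp 1 → ok
Exactly one row (r2) and one column (c1) fail → the flipped bit is at their intersection.

row 2, column 1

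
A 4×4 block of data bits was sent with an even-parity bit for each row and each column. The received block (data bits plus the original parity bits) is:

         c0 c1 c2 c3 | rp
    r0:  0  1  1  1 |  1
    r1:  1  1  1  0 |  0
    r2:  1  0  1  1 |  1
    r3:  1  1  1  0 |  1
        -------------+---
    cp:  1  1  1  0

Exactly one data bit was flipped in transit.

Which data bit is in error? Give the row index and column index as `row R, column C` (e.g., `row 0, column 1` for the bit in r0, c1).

row 1, column 2

Recompute each row's even parity and compare to rp:
  r0: data parity 1, sent rp 1 → ok
  r1: data parity 1, sent rp 0 → mismatch
  r2: data parity 1, sent rp 1 → ok
  r3: data parity 1, sent rp 1 → ok
Recompute each column's even parity and compare to cp:
  c0: data parity 1, sent cp 1 → ok
  c1: data parity 1, sent cp 1 → ok
  c2: data parity 0, sent cp 1 → mismatch
  c3: data parity 0, sent cp 0 → ok
Exactly one row (r1) and one column (c2) fail → the flipped bit is at their intersection.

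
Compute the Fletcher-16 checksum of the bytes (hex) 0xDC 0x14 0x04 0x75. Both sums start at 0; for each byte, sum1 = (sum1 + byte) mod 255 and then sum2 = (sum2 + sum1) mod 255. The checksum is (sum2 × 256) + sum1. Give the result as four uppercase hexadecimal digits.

2D6A

Running sums (mod 255):
  after byte 0 (0xDC): sum1=220, sum2=220
  after byte 1 (0x14): sum1=240, sum2=205
  after byte 2 (0x04): sum1=244, sum2=194
  after byte 3 (0x75): sum1=106, sum2=45
Checksum = sum2·256 + sum1 = 45·256 + 106 = 11626 = 0x2D6A.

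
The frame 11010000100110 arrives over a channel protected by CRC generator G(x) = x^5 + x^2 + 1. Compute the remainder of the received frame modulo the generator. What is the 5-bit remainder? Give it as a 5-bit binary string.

Modulo-2 division of 11010000100110 by 100101:
  pos 0: 110100 XOR 100101 = 010001
  pos 1: 100010 XOR 100101 = 000111
  pos 4: 111010 XOR 100101 = 011111
  pos 5: 111110 XOR 100101 = 011011
  pos 6: 110111 XOR 100101 = 010010
  pos 7: 100101 XOR 100101 = 000000
Remainder = 00000 (zero — the frame passes the CRC check).

00000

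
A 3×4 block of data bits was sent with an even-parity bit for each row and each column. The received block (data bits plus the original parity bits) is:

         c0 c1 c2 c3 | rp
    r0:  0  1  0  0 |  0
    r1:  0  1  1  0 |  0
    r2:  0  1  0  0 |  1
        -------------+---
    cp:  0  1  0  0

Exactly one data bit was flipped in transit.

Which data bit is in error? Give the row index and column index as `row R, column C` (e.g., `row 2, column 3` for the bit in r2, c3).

Recompute each row's even parity and compare to rp:
  r0: data parity 1, sent rp 0 → mismatch
  r1: data parity 0, sent rp 0 → ok
  r2: data parity 1, sent rp 1 → ok
Recompute each column's even parity and compare to cp:
  c0: data parity 0, sent cp 0 → ok
  c1: data parity 1, sent cp 1 → ok
  c2: data parity 1, sent cp 0 → mismatch
  c3: data parity 0, sent cp 0 → ok
Exactly one row (r0) and one column (c2) fail → the flipped bit is at their intersection.

row 0, column 2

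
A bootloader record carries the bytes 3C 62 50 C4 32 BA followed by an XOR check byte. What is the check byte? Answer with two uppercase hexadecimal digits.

42

XOR the bytes together:
  start with 0x3C
  0x3C ⊕ 0x62 = 0x5E
  0x5E ⊕ 0x50 = 0x0E
  0x0E ⊕ 0xC4 = 0xCA
  0xCA ⊕ 0x32 = 0xF8
  0xF8 ⊕ 0xBA = 0x42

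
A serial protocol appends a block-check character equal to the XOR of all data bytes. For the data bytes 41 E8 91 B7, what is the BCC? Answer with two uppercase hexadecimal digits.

XOR the bytes together:
  start with 0x41
  0x41 ⊕ 0xE8 = 0xA9
  0xA9 ⊕ 0x91 = 0x38
  0x38 ⊕ 0xB7 = 0x8F

8F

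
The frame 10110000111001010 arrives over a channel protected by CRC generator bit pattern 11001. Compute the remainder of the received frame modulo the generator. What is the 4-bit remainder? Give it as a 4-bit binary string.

0100

Modulo-2 division of 10110000111001010 by 11001:
  pos 0: 10110 XOR 11001 = 01111
  pos 1: 11110 XOR 11001 = 00111
  pos 3: 11100 XOR 11001 = 00101
  pos 5: 10111 XOR 11001 = 01110
  pos 6: 11101 XOR 11001 = 00100
  pos 8: 10000 XOR 11001 = 01001
  pos 9: 10011 XOR 11001 = 01010
  pos 10: 10100 XOR 11001 = 01101
  pos 11: 11011 XOR 11001 = 00010
Remainder = 0100 (nonzero — an error is detected).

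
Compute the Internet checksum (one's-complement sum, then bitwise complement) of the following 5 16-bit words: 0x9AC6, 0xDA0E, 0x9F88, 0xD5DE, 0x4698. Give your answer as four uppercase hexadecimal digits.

CF2A

One's-complement addition (fold any carry out of bit 15 back into bit 0):
  0x9AC6 + 0xDA0E = 0x174D4 → wrap carry → 0x74D5
  0x74D5 + 0x9F88 = 0x1145D → wrap carry → 0x145E
  0x145E + 0xD5DE = 0x0EA3C
  0xEA3C + 0x4698 = 0x130D4 → wrap carry → 0x30D5
One's-complement sum = 0x30D5.
Checksum = ~0x30D5 & 0xFFFF = 0xCF2A.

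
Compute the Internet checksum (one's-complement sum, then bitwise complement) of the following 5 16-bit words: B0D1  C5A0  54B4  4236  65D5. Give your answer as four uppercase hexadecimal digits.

8CCD

One's-complement addition (fold any carry out of bit 15 back into bit 0):
  0xB0D1 + 0xC5A0 = 0x17671 → wrap carry → 0x7672
  0x7672 + 0x54B4 = 0x0CB26
  0xCB26 + 0x4236 = 0x10D5C → wrap carry → 0x0D5D
  0x0D5D + 0x65D5 = 0x07332
One's-complement sum = 0x7332.
Checksum = ~0x7332 & 0xFFFF = 0x8CCD.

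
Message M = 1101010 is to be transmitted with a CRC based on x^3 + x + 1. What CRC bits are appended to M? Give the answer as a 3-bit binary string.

Append 3 zeros: 1101010000. Divide by 1011 (XOR where the leading bit is 1):
  pos 0: 1101 XOR 1011 = 0110
  pos 1: 1100 XOR 1011 = 0111
  pos 2: 1111 XOR 1011 = 0100
  pos 3: 1000 XOR 1011 = 0011
  pos 5: 1100 XOR 1011 = 0111
  pos 6: 1110 XOR 1011 = 0101
Remainder (last 3 bits) = 101. This is the CRC / FCS.

101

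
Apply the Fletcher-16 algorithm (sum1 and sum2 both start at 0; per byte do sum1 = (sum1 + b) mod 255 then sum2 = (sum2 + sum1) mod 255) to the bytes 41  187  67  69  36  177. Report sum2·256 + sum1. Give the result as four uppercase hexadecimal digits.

7843

Running sums (mod 255):
  after byte 0 (41): sum1=41, sum2=41
  after byte 1 (187): sum1=228, sum2=14
  after byte 2 (67): sum1=40, sum2=54
  after byte 3 (69): sum1=109, sum2=163
  after byte 4 (36): sum1=145, sum2=53
  after byte 5 (177): sum1=67, sum2=120
Checksum = sum2·256 + sum1 = 120·256 + 67 = 30787 = 0x7843.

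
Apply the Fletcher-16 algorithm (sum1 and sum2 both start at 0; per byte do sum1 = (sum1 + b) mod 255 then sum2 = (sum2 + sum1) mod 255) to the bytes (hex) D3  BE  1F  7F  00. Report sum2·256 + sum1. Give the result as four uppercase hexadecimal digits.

7A31

Running sums (mod 255):
  after byte 0 (D3): sum1=211, sum2=211
  after byte 1 (BE): sum1=146, sum2=102
  after byte 2 (1F): sum1=177, sum2=24
  after byte 3 (7F): sum1=49, sum2=73
  after byte 4 (00): sum1=49, sum2=122
Checksum = sum2·256 + sum1 = 122·256 + 49 = 31281 = 0x7A31.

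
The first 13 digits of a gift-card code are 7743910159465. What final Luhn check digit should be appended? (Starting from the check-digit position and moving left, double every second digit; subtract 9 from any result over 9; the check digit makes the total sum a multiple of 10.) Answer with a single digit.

Partial digits right→left: 5 6 4 9 5 1 0 1 9 3 4 7 7
Double every second digit counting from the check-digit position (so the 1st, 3rd, 5th, ... of the partial from the right).
  doubled (with −9 where >9): 1 8 1 0 9 8 5 → sum 32
  kept as-is: 6 9 1 1 3 7 → sum 27
Total = 32 + 27 = 59.
Check digit = (10 − (59 mod 10)) mod 10 = 1.

1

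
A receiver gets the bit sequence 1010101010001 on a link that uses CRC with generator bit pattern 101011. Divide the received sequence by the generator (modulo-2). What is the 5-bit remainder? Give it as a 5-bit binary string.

00000

Modulo-2 division of 1010101010001 by 101011:
  pos 0: 101010 XOR 101011 = 000001
  pos 5: 110100 XOR 101011 = 011111
  pos 6: 111110 XOR 101011 = 010101
  pos 7: 101011 XOR 101011 = 000000
Remainder = 00000 (zero — the frame passes the CRC check).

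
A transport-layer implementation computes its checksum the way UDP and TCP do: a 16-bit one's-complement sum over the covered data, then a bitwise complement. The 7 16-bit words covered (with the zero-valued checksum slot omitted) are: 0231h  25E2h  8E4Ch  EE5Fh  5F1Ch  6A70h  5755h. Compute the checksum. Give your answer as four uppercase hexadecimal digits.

3A5E

One's-complement addition (fold any carry out of bit 15 back into bit 0):
  0x0231 + 0x25E2 = 0x02813
  0x2813 + 0x8E4C = 0x0B65F
  0xB65F + 0xEE5F = 0x1A4BE → wrap carry → 0xA4BF
  0xA4BF + 0x5F1C = 0x103DB → wrap carry → 0x03DC
  0x03DC + 0x6A70 = 0x06E4C
  0x6E4C + 0x5755 = 0x0C5A1
One's-complement sum = 0xC5A1.
Checksum = ~0xC5A1 & 0xFFFF = 0x3A5E.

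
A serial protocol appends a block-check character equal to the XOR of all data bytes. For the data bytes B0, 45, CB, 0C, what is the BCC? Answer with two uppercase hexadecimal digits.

32

XOR the bytes together:
  start with 0xB0
  0xB0 ⊕ 0x45 = 0xF5
  0xF5 ⊕ 0xCB = 0x3E
  0x3E ⊕ 0x0C = 0x32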